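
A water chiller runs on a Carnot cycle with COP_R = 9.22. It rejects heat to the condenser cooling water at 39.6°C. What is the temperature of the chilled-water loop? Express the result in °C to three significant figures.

For a Carnot refrigerator COP_R = T_C/(T_H − T_C), so T_C = COP·T_H/(1 + COP).
With T_H = 312.75 K, T_C = 9.22 × 312.75/10.22 = 282.15 K.
Converting, 282.15 K = 9.00°C.

9.00 °C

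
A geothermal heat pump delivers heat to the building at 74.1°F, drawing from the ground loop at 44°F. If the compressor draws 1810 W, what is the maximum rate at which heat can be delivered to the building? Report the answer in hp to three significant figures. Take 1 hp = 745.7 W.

In absolute terms T_C = 279.82 K and T_H = 296.54 K, so ΔT = 16.72 K.
COP_Carnot = T_H/ΔT = 296.54/16.72 = 17.73.
Q̇_max = COP_Carnot × Ẇ = 17.73 × 1810 W = 32100 W = 43.04 hp.

43.0 hp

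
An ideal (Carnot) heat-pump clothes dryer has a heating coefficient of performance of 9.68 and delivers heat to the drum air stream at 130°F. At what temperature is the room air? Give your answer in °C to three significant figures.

COP_HP = T_H/(T_H − T_C) gives T_H − T_C = T_H/COP.
With T_H = 327.59 K, T_C = 327.59 × (1 − 1/9.68) = 293.75 K.
Converting, 293.75 K = 20.60°C.

20.6 °C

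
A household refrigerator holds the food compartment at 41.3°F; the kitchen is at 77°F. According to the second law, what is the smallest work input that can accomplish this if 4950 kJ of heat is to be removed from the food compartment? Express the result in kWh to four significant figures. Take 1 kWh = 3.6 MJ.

In absolute terms T_C = 278.32 K and T_H = 298.15 K, so ΔT = 19.83 K.
The reversible limit is COP_R = T_C/ΔT = 14.03, so W_min = Q_C/COP = Q_C·ΔT/T_C.
W_min = 4950 × 19.83/278.32 = 352.7 kJ = 0.09798 kWh.

0.09798 kWh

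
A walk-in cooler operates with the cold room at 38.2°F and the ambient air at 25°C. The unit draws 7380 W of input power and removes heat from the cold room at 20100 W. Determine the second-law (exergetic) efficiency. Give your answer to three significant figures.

COP_actual = Q̇_C/Ẇ = 20100/7380 = 2.724.
In absolute terms T_C = 276.59 K and T_H = 298.15 K, so ΔT = 21.56 K.
COP_Carnot = T_C/ΔT = 276.59/21.56 = 12.83.
η_II = COP_actual/COP_Carnot = 2.724/12.83 = 0.2123.

0.212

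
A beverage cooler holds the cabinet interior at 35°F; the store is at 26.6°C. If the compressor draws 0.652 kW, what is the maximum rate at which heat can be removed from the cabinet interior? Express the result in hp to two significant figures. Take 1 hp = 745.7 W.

In absolute terms T_C = 274.82 K and T_H = 299.75 K, so ΔT = 24.93 K.
COP_Carnot = T_C/ΔT = 274.82/24.93 = 11.02.
Q̇_max = COP_Carnot × Ẇ = 11.02 × 0.6520 kW = 7.186 kW = 9.637 hp.

9.6 hp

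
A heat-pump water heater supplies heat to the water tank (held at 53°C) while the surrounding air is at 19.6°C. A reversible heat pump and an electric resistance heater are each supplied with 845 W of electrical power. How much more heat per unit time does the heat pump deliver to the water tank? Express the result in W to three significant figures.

7410 W

In absolute terms T_C = 292.75 K and T_H = 326.15 K, so ΔT = 33.40 K.
COP_Carnot = T_H/ΔT = 326.15/33.40 = 9.765.
The heat pump delivers Q̇_H = COP × Ẇ = 8251 W; the resistance heater delivers Ẇ = 845.0 W.
Extra = (COP − 1)·Ẇ = 7406 W.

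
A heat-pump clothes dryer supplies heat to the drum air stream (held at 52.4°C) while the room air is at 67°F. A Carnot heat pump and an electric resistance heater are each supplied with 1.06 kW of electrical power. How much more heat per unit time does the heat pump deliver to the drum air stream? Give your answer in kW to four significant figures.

9.411 kW

In absolute terms T_C = 292.59 K and T_H = 325.55 K, so ΔT = 32.96 K.
COP_Carnot = T_H/ΔT = 325.55/32.96 = 9.878.
The heat pump delivers Q̇_H = COP × Ẇ = 10.47 kW; the resistance heater delivers Ẇ = 1.060 kW.
Extra = (COP − 1)·Ẇ = 9.411 kW.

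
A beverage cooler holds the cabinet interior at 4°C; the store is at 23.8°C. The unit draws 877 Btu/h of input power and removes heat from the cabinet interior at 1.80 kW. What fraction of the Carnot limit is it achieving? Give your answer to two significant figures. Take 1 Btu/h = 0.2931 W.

Converting, Q̇_C = 1.800 kW = 6141 Btu/h, so COP_actual = Q̇_C/Ẇ = 6141/877.0 = 7.003.
In absolute terms T_C = 277.15 K and T_H = 296.95 K, so ΔT = 19.80 K.
COP_Carnot = T_C/ΔT = 277.15/19.80 = 14.00.
η_II = COP_actual/COP_Carnot = 7.003/14.00 = 0.5003.

0.50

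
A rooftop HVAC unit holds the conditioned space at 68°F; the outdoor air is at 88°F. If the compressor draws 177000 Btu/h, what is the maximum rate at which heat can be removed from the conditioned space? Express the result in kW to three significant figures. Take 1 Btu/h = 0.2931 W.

1370 kW

In absolute terms T_C = 293.15 K and T_H = 304.26 K, so ΔT = 11.11 K.
COP_Carnot = T_C/ΔT = 293.15/11.11 = 26.38.
Q̇_max = COP_Carnot × Ẇ = 26.38 × 177000 Btu/h = 4670000 Btu/h = 1369 kW.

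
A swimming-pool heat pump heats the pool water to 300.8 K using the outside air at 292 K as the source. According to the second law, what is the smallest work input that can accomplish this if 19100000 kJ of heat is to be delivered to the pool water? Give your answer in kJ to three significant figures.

The reservoir spacing is ΔT = 300.8 − 292 = 8.800 K.
The reversible limit is COP_HP = T_H/ΔT = 34.18, so W_min = Q_H/COP = Q_H·ΔT/T_H.
W_min = 19100000 × 8.800/300.80 = 558800 kJ.

559000 kJ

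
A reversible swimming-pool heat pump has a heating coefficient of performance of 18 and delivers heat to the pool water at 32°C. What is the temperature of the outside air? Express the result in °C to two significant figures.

COP_HP = T_H/(T_H − T_C) gives T_H − T_C = T_H/COP.
With T_H = 305.15 K, T_C = 305.15 × (1 − 1/18) = 288.20 K.
Converting, 288.20 K = 15.05°C.

15 °C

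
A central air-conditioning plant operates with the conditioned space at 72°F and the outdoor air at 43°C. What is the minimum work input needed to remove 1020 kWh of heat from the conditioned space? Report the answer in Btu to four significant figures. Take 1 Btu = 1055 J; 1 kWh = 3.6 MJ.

In absolute terms T_C = 295.37 K and T_H = 316.15 K, so ΔT = 20.78 K.
The reversible limit is COP_R = T_C/ΔT = 14.22, so W_min = Q_C/COP = Q_C·ΔT/T_C.
W_min = 1020 × 20.78/295.37 = 71.75 kWh = 244800 Btu.

244800 Btu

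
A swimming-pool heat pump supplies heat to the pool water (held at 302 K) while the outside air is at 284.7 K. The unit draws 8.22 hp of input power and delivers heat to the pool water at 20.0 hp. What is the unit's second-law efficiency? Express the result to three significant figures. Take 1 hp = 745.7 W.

COP_actual = Q̇_H/Ẇ = 20.00/8.220 = 2.433.
The reservoir spacing is ΔT = 302 − 284.7 = 17.30 K.
COP_Carnot = T_H/ΔT = 302.00/17.30 = 17.46.
η_II = COP_actual/COP_Carnot = 2.433/17.46 = 0.1394.

0.139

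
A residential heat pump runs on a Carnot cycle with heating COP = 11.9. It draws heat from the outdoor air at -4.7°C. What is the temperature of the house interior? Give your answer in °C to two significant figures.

COP_HP = T_H/(T_H − T_C) rearranges to T_H = COP·T_C/(COP − 1).
With T_C = 268.45 K, T_H = 11.9 × 268.45/10.90 = 293.08 K.
Converting, 293.08 K = 19.93°C.

20 °C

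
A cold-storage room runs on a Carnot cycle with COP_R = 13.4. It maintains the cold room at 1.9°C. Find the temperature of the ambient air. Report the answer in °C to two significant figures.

22 °C

COP_R = T_C/(T_H − T_C) gives T_H − T_C = T_C/COP.
With T_C = 275.05 K, T_H = 275.05 × (1 + 1/13.4) = 295.58 K.
Converting, 295.58 K = 22.43°C.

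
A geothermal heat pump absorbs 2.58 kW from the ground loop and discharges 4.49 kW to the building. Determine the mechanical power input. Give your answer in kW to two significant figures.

For a cyclic device the first law requires Q̇_H = Q̇_C + Ẇ.
Ẇ = Q̇_H − Q̇_C = 1.910 kW.

1.9 kW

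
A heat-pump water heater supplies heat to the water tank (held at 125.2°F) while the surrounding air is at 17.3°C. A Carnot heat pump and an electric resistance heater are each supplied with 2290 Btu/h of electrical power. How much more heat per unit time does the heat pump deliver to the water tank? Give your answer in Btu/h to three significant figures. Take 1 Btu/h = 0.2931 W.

19300 Btu/h

In absolute terms T_C = 290.45 K and T_H = 324.93 K, so ΔT = 34.48 K.
COP_Carnot = T_H/ΔT = 324.93/34.48 = 9.424.
The heat pump delivers Q̇_H = COP × Ẇ = 21580 Btu/h; the resistance heater delivers Ẇ = 2290 Btu/h.
Extra = (COP − 1)·Ẇ = 19290 Btu/h.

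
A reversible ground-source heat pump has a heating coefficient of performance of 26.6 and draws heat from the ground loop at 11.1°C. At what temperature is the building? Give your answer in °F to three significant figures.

72.0 °F

COP_HP = T_H/(T_H − T_C) rearranges to T_H = COP·T_C/(COP − 1).
With T_C = 284.25 K, T_H = 26.6 × 284.25/25.60 = 295.35 K.
Converting, 295.35 K = 71.97°F.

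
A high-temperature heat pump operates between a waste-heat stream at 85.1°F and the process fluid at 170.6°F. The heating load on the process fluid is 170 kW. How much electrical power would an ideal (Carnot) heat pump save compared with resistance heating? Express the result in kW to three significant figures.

In absolute terms T_C = 302.65 K and T_H = 350.15 K, so ΔT = 47.50 K.
COP_Carnot = T_H/ΔT = 350.15/47.50 = 7.372.
Resistance heating needs Ẇ_res = Q̇_H = 170.0 kW; the reversible heat pump needs only Ẇ_hp = Q̇_H/COP = 23.06 kW.
Saving = 170.0 − 23.06 = 146.9 kW.

147 kW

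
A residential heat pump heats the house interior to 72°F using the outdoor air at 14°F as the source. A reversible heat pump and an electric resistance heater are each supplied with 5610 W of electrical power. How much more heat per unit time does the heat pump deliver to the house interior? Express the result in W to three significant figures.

In absolute terms T_C = 263.15 K and T_H = 295.37 K, so ΔT = 32.22 K.
COP_Carnot = T_H/ΔT = 295.37/32.22 = 9.167.
The heat pump delivers Q̇_H = COP × Ẇ = 51430 W; the resistance heater delivers Ẇ = 5610 W.
Extra = (COP − 1)·Ẇ = 45820 W.

45800 W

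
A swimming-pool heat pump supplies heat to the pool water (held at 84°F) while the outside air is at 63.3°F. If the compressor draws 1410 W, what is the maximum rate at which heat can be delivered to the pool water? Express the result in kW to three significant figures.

37.0 kW

In absolute terms T_C = 290.54 K and T_H = 302.04 K, so ΔT = 11.50 K.
COP_Carnot = T_H/ΔT = 302.04/11.50 = 26.26.
Q̇_max = COP_Carnot × Ẇ = 26.26 × 1410 W = 37030 W = 37.03 kW.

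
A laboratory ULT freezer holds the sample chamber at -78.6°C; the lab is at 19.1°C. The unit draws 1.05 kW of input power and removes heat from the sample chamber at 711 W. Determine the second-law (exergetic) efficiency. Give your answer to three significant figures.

0.340

Converting, Q̇_C = 711.0 W = 0.7110 kW, so COP_actual = Q̇_C/Ẇ = 0.7110/1.050 = 0.6771.
In absolute terms T_C = 194.55 K and T_H = 292.25 K, so ΔT = 97.70 K.
COP_Carnot = T_C/ΔT = 194.55/97.70 = 1.991.
η_II = COP_actual/COP_Carnot = 0.6771/1.991 = 0.3401.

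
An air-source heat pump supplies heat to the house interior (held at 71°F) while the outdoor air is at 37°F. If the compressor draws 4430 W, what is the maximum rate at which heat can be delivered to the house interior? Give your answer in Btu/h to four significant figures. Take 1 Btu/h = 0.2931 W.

In absolute terms T_C = 275.93 K and T_H = 294.82 K, so ΔT = 18.89 K.
COP_Carnot = T_H/ΔT = 294.82/18.89 = 15.61.
Q̇_max = COP_Carnot × Ẇ = 15.61 × 4430 W = 69140 W = 235900 Btu/h.

235900 Btu/h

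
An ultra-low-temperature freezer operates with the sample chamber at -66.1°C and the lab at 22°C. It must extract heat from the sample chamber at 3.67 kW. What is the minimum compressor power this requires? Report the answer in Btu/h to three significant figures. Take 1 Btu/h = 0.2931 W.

In absolute terms T_C = 207.05 K and T_H = 295.15 K, so ΔT = 88.10 K.
COP_Carnot = T_C/ΔT = 207.05/88.10 = 2.350.
Ẇ_min = Q̇/COP_Carnot = 3.670/2.350 = 1.562 kW = 5328 Btu/h.

5330 Btu/h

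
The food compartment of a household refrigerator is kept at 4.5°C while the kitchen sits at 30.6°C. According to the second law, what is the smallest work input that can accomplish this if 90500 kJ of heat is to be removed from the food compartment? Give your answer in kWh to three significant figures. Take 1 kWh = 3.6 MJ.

2.36 kWh

In absolute terms T_C = 277.65 K and T_H = 303.75 K, so ΔT = 26.10 K.
The reversible limit is COP_R = T_C/ΔT = 10.64, so W_min = Q_C/COP = Q_C·ΔT/T_C.
W_min = 90500 × 26.10/277.65 = 8507 kJ = 2.363 kWh.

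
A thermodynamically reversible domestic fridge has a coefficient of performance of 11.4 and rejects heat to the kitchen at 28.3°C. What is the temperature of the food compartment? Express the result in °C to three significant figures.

3.99 °C

For a Carnot refrigerator COP_R = T_C/(T_H − T_C), so T_C = COP·T_H/(1 + COP).
With T_H = 301.45 K, T_C = 11.4 × 301.45/12.40 = 277.14 K.
Converting, 277.14 K = 3.99°C.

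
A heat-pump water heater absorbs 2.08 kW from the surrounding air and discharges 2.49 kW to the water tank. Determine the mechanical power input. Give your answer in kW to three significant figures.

0.410 kW

For a cyclic device the first law requires Q̇_H = Q̇_C + Ẇ.
Ẇ = Q̇_H − Q̇_C = 0.4100 kW.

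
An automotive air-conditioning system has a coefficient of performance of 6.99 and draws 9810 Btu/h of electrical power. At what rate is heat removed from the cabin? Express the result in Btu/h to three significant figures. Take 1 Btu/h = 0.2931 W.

Q̇_C = COP × Ẇ = 6.99 × 9810 = 68570 Btu/h.

68600 Btu/h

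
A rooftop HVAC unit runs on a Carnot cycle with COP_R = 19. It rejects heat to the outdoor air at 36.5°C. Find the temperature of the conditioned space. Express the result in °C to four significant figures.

For a Carnot refrigerator COP_R = T_C/(T_H − T_C), so T_C = COP·T_H/(1 + COP).
With T_H = 309.65 K, T_C = 19 × 309.65/20.00 = 294.17 K.
Converting, 294.17 K = 21.02°C.

21.02 °C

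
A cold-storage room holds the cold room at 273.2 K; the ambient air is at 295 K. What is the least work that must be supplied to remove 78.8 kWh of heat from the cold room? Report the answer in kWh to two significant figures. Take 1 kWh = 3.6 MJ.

6.3 kWh

The reservoir spacing is ΔT = 295 − 273.2 = 21.80 K.
The reversible limit is COP_R = T_C/ΔT = 12.53, so W_min = Q_C/COP = Q_C·ΔT/T_C.
W_min = 78.80 × 21.80/273.20 = 6.288 kWh.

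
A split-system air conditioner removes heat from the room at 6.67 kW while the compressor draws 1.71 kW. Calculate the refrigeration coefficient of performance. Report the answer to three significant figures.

The first law gives Q̇_H = Q̇_C + Ẇ, so the three rates are Q̇_C = 6.670, Q̇_H = 8.380, Ẇ = 1.710 kW.
COP_R = Q̇_C/Ẇ = 6.670/1.710 = 3.901.

3.90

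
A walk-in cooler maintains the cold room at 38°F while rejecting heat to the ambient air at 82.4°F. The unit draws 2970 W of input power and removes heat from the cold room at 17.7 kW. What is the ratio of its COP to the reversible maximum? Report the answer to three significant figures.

0.532

Converting, Q̇_C = 17.70 kW = 17700 W, so COP_actual = Q̇_C/Ẇ = 17700/2970 = 5.960.
In absolute terms T_C = 276.48 K and T_H = 301.15 K, so ΔT = 24.67 K.
COP_Carnot = T_C/ΔT = 276.48/24.67 = 11.21.
η_II = COP_actual/COP_Carnot = 5.960/11.21 = 0.5317.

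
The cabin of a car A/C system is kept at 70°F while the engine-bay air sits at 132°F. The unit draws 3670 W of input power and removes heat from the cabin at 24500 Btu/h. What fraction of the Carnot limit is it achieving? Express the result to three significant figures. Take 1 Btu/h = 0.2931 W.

0.229

Converting, Q̇_C = 24500 Btu/h = 7181 W, so COP_actual = Q̇_C/Ẇ = 7181/3670 = 1.957.
In absolute terms T_C = 294.26 K and T_H = 328.71 K, so ΔT = 34.44 K.
COP_Carnot = T_C/ΔT = 294.26/34.44 = 8.543.
η_II = COP_actual/COP_Carnot = 1.957/8.543 = 0.2290.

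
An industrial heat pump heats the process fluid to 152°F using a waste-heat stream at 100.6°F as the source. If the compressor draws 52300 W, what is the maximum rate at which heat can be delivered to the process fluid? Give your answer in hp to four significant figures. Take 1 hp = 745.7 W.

In absolute terms T_C = 311.26 K and T_H = 339.82 K, so ΔT = 28.56 K.
COP_Carnot = T_H/ΔT = 339.82/28.56 = 11.90.
Q̇_max = COP_Carnot × Ẇ = 11.90 × 52300 W = 622400 W = 834.6 hp.

834.6 hp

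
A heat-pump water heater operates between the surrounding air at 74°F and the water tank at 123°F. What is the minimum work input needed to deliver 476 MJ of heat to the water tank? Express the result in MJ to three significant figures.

In absolute terms T_C = 296.48 K and T_H = 323.71 K, so ΔT = 27.22 K.
The reversible limit is COP_HP = T_H/ΔT = 11.89, so W_min = Q_H/COP = Q_H·ΔT/T_H.
W_min = 476.0 × 27.22/323.71 = 40.03 MJ.

40.0 MJ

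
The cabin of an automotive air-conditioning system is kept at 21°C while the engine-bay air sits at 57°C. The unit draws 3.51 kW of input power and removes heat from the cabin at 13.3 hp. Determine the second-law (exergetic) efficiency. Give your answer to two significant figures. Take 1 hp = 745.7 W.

0.35

Converting, Q̇_C = 13.30 hp = 9.918 kW, so COP_actual = Q̇_C/Ẇ = 9.918/3.510 = 2.826.
In absolute terms T_C = 294.15 K and T_H = 330.15 K, so ΔT = 36.00 K.
COP_Carnot = T_C/ΔT = 294.15/36.00 = 8.171.
η_II = COP_actual/COP_Carnot = 2.826/8.171 = 0.3458.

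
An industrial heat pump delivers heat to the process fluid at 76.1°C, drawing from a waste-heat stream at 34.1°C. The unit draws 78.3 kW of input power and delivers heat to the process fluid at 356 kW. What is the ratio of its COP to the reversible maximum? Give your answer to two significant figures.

COP_actual = Q̇_H/Ẇ = 356.0/78.30 = 4.547.
In absolute terms T_C = 307.25 K and T_H = 349.25 K, so ΔT = 42.00 K.
COP_Carnot = T_H/ΔT = 349.25/42.00 = 8.315.
η_II = COP_actual/COP_Carnot = 4.547/8.315 = 0.5468.

0.55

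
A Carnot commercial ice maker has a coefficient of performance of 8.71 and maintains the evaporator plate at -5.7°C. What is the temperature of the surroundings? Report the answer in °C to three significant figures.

25.0 °C

COP_R = T_C/(T_H − T_C) gives T_H − T_C = T_C/COP.
With T_C = 267.45 K, T_H = 267.45 × (1 + 1/8.71) = 298.16 K.
Converting, 298.16 K = 25.01°C.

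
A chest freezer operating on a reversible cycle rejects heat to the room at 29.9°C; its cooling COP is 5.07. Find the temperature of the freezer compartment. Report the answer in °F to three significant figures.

For a Carnot refrigerator COP_R = T_C/(T_H − T_C), so T_C = COP·T_H/(1 + COP).
With T_H = 303.05 K, T_C = 5.07 × 303.05/6.070 = 253.12 K.
Converting, 253.12 K = -4.05°F.

-4.05 °F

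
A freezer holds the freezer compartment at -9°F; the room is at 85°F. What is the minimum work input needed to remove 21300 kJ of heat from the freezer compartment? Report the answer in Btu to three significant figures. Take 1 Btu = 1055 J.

4210 Btu

In absolute terms T_C = 250.37 K and T_H = 302.59 K, so ΔT = 52.22 K.
The reversible limit is COP_R = T_C/ΔT = 4.794, so W_min = Q_C/COP = Q_C·ΔT/T_C.
W_min = 21300 × 52.22/250.37 = 4443 kJ = 4211 Btu.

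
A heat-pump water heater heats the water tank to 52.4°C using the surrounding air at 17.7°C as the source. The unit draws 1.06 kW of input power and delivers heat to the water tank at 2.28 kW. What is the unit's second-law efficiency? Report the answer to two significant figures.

COP_actual = Q̇_H/Ẇ = 2.280/1.060 = 2.151.
In absolute terms T_C = 290.85 K and T_H = 325.55 K, so ΔT = 34.70 K.
COP_Carnot = T_H/ΔT = 325.55/34.70 = 9.382.
η_II = COP_actual/COP_Carnot = 2.151/9.382 = 0.2293.

0.23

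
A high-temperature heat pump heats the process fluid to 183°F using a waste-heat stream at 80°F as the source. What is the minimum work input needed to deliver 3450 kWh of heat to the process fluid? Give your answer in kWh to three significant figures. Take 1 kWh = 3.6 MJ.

553 kWh

In absolute terms T_C = 299.82 K and T_H = 357.04 K, so ΔT = 57.22 K.
The reversible limit is COP_HP = T_H/ΔT = 6.240, so W_min = Q_H/COP = Q_H·ΔT/T_H.
W_min = 3450 × 57.22/357.04 = 552.9 kWh.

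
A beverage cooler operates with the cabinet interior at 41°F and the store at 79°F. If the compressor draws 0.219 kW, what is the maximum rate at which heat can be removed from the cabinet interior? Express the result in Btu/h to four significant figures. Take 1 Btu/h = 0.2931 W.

9845 Btu/h

In absolute terms T_C = 278.15 K and T_H = 299.26 K, so ΔT = 21.11 K.
COP_Carnot = T_C/ΔT = 278.15/21.11 = 13.18.
Q̇_max = COP_Carnot × Ẇ = 13.18 × 0.2190 kW = 2.885 kW = 9845 Btu/h.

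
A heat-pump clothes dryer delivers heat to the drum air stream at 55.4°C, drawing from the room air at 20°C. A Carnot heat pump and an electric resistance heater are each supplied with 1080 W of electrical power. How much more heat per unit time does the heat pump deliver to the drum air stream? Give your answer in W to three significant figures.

8940 W

In absolute terms T_C = 293.15 K and T_H = 328.55 K, so ΔT = 35.40 K.
COP_Carnot = T_H/ΔT = 328.55/35.40 = 9.281.
The heat pump delivers Q̇_H = COP × Ẇ = 10020 W; the resistance heater delivers Ẇ = 1080 W.
Extra = (COP − 1)·Ẇ = 8944 W.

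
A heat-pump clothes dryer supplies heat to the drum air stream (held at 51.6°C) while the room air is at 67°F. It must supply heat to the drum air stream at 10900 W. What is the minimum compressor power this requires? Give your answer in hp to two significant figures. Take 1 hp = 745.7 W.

In absolute terms T_C = 292.59 K and T_H = 324.75 K, so ΔT = 32.16 K.
COP_Carnot = T_H/ΔT = 324.75/32.16 = 10.10.
Ẇ_min = Q̇/COP_Carnot = 10900/10.10 = 1079 W = 1.447 hp.

1.4 hp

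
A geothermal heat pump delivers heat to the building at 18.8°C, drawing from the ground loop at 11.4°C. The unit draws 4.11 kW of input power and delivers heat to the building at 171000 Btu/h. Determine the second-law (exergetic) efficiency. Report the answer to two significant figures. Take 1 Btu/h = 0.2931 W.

Converting, Q̇_H = 171000 Btu/h = 50.12 kW, so COP_actual = Q̇_H/Ẇ = 50.12/4.110 = 12.19.
In absolute terms T_C = 284.55 K and T_H = 291.95 K, so ΔT = 7.400 K.
COP_Carnot = T_H/ΔT = 291.95/7.400 = 39.45.
η_II = COP_actual/COP_Carnot = 12.19/39.45 = 0.3091.

0.31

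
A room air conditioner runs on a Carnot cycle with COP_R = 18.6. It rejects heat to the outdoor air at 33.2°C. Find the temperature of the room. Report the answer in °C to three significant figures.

For a Carnot refrigerator COP_R = T_C/(T_H − T_C), so T_C = COP·T_H/(1 + COP).
With T_H = 306.35 K, T_C = 18.6 × 306.35/19.60 = 290.72 K.
Converting, 290.72 K = 17.57°C.

17.6 °C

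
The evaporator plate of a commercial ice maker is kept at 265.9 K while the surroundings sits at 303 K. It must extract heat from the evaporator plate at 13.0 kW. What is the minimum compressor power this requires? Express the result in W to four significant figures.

The reservoir spacing is ΔT = 303 − 265.9 = 37.10 K.
COP_Carnot = T_C/ΔT = 265.90/37.10 = 7.167.
Ẇ_min = Q̇/COP_Carnot = 13.00/7.167 = 1.814 kW = 1814 W.

1814 W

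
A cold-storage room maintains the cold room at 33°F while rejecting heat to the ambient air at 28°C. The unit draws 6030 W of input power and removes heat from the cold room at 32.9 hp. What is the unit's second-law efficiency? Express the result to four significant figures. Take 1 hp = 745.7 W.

Converting, Q̇_C = 32.90 hp = 24530 W, so COP_actual = Q̇_C/Ẇ = 24530/6030 = 4.069.
In absolute terms T_C = 273.71 K and T_H = 301.15 K, so ΔT = 27.44 K.
COP_Carnot = T_C/ΔT = 273.71/27.44 = 9.973.
η_II = COP_actual/COP_Carnot = 4.069/9.973 = 0.4080.

0.4080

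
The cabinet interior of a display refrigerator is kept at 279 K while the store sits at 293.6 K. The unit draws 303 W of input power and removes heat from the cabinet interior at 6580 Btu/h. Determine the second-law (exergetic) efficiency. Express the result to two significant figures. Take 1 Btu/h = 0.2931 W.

0.33

Converting, Q̇_C = 6580 Btu/h = 1929 W, so COP_actual = Q̇_C/Ẇ = 1929/303.0 = 6.365.
The reservoir spacing is ΔT = 293.6 − 279 = 14.60 K.
COP_Carnot = T_C/ΔT = 279.00/14.60 = 19.11.
η_II = COP_actual/COP_Carnot = 6.365/19.11 = 0.3331.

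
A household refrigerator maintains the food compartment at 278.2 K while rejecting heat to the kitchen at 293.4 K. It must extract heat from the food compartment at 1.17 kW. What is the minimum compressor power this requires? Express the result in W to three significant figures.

The reservoir spacing is ΔT = 293.4 − 278.2 = 15.20 K.
COP_Carnot = T_C/ΔT = 278.20/15.20 = 18.30.
Ẇ_min = Q̇/COP_Carnot = 1.170/18.30 = 0.06393 kW = 63.93 W.

63.9 W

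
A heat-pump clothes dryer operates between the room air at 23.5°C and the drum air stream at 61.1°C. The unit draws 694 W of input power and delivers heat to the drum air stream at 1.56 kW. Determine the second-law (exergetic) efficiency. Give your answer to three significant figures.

Converting, Q̇_H = 1.560 kW = 1560 W, so COP_actual = Q̇_H/Ẇ = 1560/694.0 = 2.248.
In absolute terms T_C = 296.65 K and T_H = 334.25 K, so ΔT = 37.60 K.
COP_Carnot = T_H/ΔT = 334.25/37.60 = 8.890.
η_II = COP_actual/COP_Carnot = 2.248/8.890 = 0.2529.

0.253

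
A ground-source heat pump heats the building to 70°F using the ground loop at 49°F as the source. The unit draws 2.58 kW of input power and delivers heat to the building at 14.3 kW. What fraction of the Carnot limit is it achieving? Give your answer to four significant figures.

0.2198

COP_actual = Q̇_H/Ẇ = 14.30/2.580 = 5.543.
In absolute terms T_C = 282.59 K and T_H = 294.26 K, so ΔT = 11.67 K.
COP_Carnot = T_H/ΔT = 294.26/11.67 = 25.22.
η_II = COP_actual/COP_Carnot = 5.543/25.22 = 0.2198.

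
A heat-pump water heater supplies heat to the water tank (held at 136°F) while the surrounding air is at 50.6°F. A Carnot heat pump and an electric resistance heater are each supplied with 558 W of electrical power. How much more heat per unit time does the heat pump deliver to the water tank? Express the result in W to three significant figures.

3330 W

In absolute terms T_C = 283.48 K and T_H = 330.93 K, so ΔT = 47.44 K.
COP_Carnot = T_H/ΔT = 330.93/47.44 = 6.975.
The heat pump delivers Q̇_H = COP × Ẇ = 3892 W; the resistance heater delivers Ẇ = 558.0 W.
Extra = (COP − 1)·Ẇ = 3334 W.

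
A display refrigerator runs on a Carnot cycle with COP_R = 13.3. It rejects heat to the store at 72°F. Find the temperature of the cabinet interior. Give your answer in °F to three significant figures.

34.8 °F

For a Carnot refrigerator COP_R = T_C/(T_H − T_C), so T_C = COP·T_H/(1 + COP).
With T_H = 295.37 K, T_C = 13.3 × 295.37/14.30 = 274.72 K.
Converting, 274.72 K = 34.82°F.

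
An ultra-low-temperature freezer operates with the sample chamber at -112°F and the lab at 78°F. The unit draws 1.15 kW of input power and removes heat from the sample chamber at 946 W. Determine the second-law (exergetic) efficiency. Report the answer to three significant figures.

Converting, Q̇_C = 946.0 W = 0.9460 kW, so COP_actual = Q̇_C/Ẇ = 0.9460/1.150 = 0.8226.
In absolute terms T_C = 193.15 K and T_H = 298.71 K, so ΔT = 105.6 K.
COP_Carnot = T_C/ΔT = 193.15/105.6 = 1.830.
η_II = COP_actual/COP_Carnot = 0.8226/1.830 = 0.4496.

0.450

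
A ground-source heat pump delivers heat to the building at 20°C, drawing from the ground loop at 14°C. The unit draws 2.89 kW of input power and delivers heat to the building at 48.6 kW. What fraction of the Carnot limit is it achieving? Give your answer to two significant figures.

0.34

COP_actual = Q̇_H/Ẇ = 48.60/2.890 = 16.82.
In absolute terms T_C = 287.15 K and T_H = 293.15 K, so ΔT = 6.000 K.
COP_Carnot = T_H/ΔT = 293.15/6.000 = 48.86.
η_II = COP_actual/COP_Carnot = 16.82/48.86 = 0.3442.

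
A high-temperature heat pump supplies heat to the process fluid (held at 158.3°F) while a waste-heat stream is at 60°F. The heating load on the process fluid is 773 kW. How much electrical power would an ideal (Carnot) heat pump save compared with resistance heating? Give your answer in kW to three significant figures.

650 kW

In absolute terms T_C = 288.71 K and T_H = 343.32 K, so ΔT = 54.61 K.
COP_Carnot = T_H/ΔT = 343.32/54.61 = 6.287.
Resistance heating needs Ẇ_res = Q̇_H = 773.0 kW; the reversible heat pump needs only Ẇ_hp = Q̇_H/COP = 123.0 kW.
Saving = 773.0 − 123.0 = 650.0 kW.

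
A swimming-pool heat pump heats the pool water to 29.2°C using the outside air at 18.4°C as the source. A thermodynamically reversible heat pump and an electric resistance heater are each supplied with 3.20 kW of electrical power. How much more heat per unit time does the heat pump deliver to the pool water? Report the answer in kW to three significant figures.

86.4 kW

In absolute terms T_C = 291.55 K and T_H = 302.35 K, so ΔT = 10.80 K.
COP_Carnot = T_H/ΔT = 302.35/10.80 = 28.00.
The heat pump delivers Q̇_H = COP × Ẇ = 89.59 kW; the resistance heater delivers Ẇ = 3.200 kW.
Extra = (COP − 1)·Ẇ = 86.39 kW.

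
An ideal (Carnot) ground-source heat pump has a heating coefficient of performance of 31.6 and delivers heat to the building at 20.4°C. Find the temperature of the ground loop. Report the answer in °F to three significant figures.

COP_HP = T_H/(T_H − T_C) gives T_H − T_C = T_H/COP.
With T_H = 293.55 K, T_C = 293.55 × (1 − 1/31.6) = 284.26 K.
Converting, 284.26 K = 52.00°F.

52.0 °F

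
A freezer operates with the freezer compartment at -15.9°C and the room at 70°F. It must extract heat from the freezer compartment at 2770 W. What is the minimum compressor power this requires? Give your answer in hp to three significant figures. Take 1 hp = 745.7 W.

In absolute terms T_C = 257.25 K and T_H = 294.26 K, so ΔT = 37.01 K.
COP_Carnot = T_C/ΔT = 257.25/37.01 = 6.951.
Ẇ_min = Q̇/COP_Carnot = 2770/6.951 = 398.5 W = 0.5344 hp.

0.534 hp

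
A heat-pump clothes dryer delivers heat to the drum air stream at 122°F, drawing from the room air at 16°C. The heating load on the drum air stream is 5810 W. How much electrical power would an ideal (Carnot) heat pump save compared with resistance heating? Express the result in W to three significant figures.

In absolute terms T_C = 289.15 K and T_H = 323.15 K, so ΔT = 34.00 K.
COP_Carnot = T_H/ΔT = 323.15/34.00 = 9.504.
Resistance heating needs Ẇ_res = Q̇_H = 5810 W; the reversible heat pump needs only Ẇ_hp = Q̇_H/COP = 611.3 W.
Saving = 5810 − 611.3 = 5199 W.

5200 W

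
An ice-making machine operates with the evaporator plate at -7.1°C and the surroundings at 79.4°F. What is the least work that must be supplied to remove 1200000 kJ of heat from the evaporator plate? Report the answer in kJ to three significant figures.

In absolute terms T_C = 266.05 K and T_H = 299.48 K, so ΔT = 33.43 K.
The reversible limit is COP_R = T_C/ΔT = 7.958, so W_min = Q_C/COP = Q_C·ΔT/T_C.
W_min = 1200000 × 33.43/266.05 = 150800 kJ.

151000 kJ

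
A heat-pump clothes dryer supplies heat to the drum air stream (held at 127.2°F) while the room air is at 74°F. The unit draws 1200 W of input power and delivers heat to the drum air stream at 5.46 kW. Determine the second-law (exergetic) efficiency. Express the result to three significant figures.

0.412

Converting, Q̇_H = 5.460 kW = 5460 W, so COP_actual = Q̇_H/Ẇ = 5460/1200 = 4.550.
In absolute terms T_C = 296.48 K and T_H = 326.04 K, so ΔT = 29.56 K.
COP_Carnot = T_H/ΔT = 326.04/29.56 = 11.03.
η_II = COP_actual/COP_Carnot = 4.550/11.03 = 0.4125.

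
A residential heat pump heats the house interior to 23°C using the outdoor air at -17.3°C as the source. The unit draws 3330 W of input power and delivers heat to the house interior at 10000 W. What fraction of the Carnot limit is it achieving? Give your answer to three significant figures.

0.409

COP_actual = Q̇_H/Ẇ = 10000/3330 = 3.003.
In absolute terms T_C = 255.85 K and T_H = 296.15 K, so ΔT = 40.30 K.
COP_Carnot = T_H/ΔT = 296.15/40.30 = 7.349.
η_II = COP_actual/COP_Carnot = 3.003/7.349 = 0.4086.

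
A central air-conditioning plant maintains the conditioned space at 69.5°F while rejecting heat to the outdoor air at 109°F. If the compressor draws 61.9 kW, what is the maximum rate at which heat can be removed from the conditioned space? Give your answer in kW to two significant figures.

830 kW

In absolute terms T_C = 293.98 K and T_H = 315.93 K, so ΔT = 21.94 K.
COP_Carnot = T_C/ΔT = 293.98/21.94 = 13.40.
Q̇_max = COP_Carnot × Ẇ = 13.40 × 61.90 kW = 829.3 kW.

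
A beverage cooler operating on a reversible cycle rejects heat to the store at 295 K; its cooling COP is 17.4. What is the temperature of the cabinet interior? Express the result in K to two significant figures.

280 K

For a Carnot refrigerator COP_R = T_C/(T_H − T_C), so T_C = COP·T_H/(1 + COP).
With T_H = 295.00 K, T_C = 17.4 × 295.00/18.40 = 278.97 K.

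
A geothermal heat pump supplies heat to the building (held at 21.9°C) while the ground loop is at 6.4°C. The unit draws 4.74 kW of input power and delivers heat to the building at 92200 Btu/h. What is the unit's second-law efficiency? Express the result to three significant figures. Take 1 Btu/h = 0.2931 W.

0.300

Converting, Q̇_H = 92200 Btu/h = 27.02 kW, so COP_actual = Q̇_H/Ẇ = 27.02/4.740 = 5.701.
In absolute terms T_C = 279.55 K and T_H = 295.05 K, so ΔT = 15.50 K.
COP_Carnot = T_H/ΔT = 295.05/15.50 = 19.04.
η_II = COP_actual/COP_Carnot = 5.701/19.04 = 0.2995.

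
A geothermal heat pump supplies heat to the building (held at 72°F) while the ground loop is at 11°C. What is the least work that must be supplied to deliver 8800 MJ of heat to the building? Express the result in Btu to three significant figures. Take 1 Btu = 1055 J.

317000 Btu

In absolute terms T_C = 284.15 K and T_H = 295.37 K, so ΔT = 11.22 K.
The reversible limit is COP_HP = T_H/ΔT = 26.32, so W_min = Q_H/COP = Q_H·ΔT/T_H.
W_min = 8800 × 11.22/295.37 = 334.3 MJ = 316900 Btu.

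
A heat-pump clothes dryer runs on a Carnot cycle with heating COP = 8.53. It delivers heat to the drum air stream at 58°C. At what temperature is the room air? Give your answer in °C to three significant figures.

19.2 °C

COP_HP = T_H/(T_H − T_C) gives T_H − T_C = T_H/COP.
With T_H = 331.15 K, T_C = 331.15 × (1 − 1/8.53) = 292.33 K.
Converting, 292.33 K = 19.18°C.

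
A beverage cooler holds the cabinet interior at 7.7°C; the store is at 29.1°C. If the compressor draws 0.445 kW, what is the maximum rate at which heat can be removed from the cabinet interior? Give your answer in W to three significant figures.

5840 W

In absolute terms T_C = 280.85 K and T_H = 302.25 K, so ΔT = 21.40 K.
COP_Carnot = T_C/ΔT = 280.85/21.40 = 13.12.
Q̇_max = COP_Carnot × Ẇ = 13.12 × 0.4450 kW = 5.840 kW = 5840 W.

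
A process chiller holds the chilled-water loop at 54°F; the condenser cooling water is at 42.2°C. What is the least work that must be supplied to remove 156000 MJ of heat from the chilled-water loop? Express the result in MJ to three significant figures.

In absolute terms T_C = 285.37 K and T_H = 315.35 K, so ΔT = 29.98 K.
The reversible limit is COP_R = T_C/ΔT = 9.519, so W_min = Q_C/COP = Q_C·ΔT/T_C.
W_min = 156000 × 29.98/285.37 = 16390 MJ.

16400 MJ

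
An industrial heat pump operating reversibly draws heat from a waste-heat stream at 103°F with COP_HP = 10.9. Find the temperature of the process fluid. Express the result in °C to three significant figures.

71.0 °C

COP_HP = T_H/(T_H − T_C) rearranges to T_H = COP·T_C/(COP − 1).
With T_C = 312.59 K, T_H = 10.9 × 312.59/9.900 = 344.17 K.
Converting, 344.17 K = 71.02°C.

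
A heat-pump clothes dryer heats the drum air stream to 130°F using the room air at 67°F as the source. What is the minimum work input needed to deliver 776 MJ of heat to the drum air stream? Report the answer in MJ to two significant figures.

83 MJ

In absolute terms T_C = 292.59 K and T_H = 327.59 K, so ΔT = 35.00 K.
The reversible limit is COP_HP = T_H/ΔT = 9.360, so W_min = Q_H/COP = Q_H·ΔT/T_H.
W_min = 776.0 × 35.00/327.59 = 82.91 MJ.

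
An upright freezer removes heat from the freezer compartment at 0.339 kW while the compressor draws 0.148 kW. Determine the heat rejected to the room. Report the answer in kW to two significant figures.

0.49 kW

For a cyclic device the first law requires Q̇_H = Q̇_C + Ẇ.
Q̇_H = Q̇_C + Ẇ = 0.4870 kW.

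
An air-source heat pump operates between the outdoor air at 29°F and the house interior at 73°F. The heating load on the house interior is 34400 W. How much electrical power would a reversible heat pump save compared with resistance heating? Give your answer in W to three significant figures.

31600 W

In absolute terms T_C = 271.48 K and T_H = 295.93 K, so ΔT = 24.44 K.
COP_Carnot = T_H/ΔT = 295.93/24.44 = 12.11.
Resistance heating needs Ẇ_res = Q̇_H = 34400 W; the reversible heat pump needs only Ẇ_hp = Q̇_H/COP = 2842 W.
Saving = 34400 − 2842 = 31560 W.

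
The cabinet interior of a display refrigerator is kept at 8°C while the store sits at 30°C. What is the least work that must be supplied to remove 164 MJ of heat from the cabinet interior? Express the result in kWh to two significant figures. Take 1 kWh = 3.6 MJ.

In absolute terms T_C = 281.15 K and T_H = 303.15 K, so ΔT = 22.00 K.
The reversible limit is COP_R = T_C/ΔT = 12.78, so W_min = Q_C/COP = Q_C·ΔT/T_C.
W_min = 164.0 × 22.00/281.15 = 12.83 MJ = 3.565 kWh.

3.6 kWh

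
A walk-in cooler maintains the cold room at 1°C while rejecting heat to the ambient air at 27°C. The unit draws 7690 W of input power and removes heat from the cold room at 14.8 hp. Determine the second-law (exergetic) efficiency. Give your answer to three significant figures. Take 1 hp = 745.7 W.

Converting, Q̇_C = 14.80 hp = 11040 W, so COP_actual = Q̇_C/Ẇ = 11040/7690 = 1.435.
In absolute terms T_C = 274.15 K and T_H = 300.15 K, so ΔT = 26.00 K.
COP_Carnot = T_C/ΔT = 274.15/26.00 = 10.54.
η_II = COP_actual/COP_Carnot = 1.435/10.54 = 0.1361.

0.136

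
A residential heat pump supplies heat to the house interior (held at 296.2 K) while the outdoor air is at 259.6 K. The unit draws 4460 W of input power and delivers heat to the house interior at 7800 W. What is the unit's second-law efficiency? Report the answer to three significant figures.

0.216

COP_actual = Q̇_H/Ẇ = 7800/4460 = 1.749.
The reservoir spacing is ΔT = 296.2 − 259.6 = 36.60 K.
COP_Carnot = T_H/ΔT = 296.20/36.60 = 8.093.
η_II = COP_actual/COP_Carnot = 1.749/8.093 = 0.2161.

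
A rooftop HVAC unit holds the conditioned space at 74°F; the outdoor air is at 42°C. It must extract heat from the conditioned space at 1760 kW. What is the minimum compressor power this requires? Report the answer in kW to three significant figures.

111 kW

In absolute terms T_C = 296.48 K and T_H = 315.15 K, so ΔT = 18.67 K.
COP_Carnot = T_C/ΔT = 296.48/18.67 = 15.88.
Ẇ_min = Q̇/COP_Carnot = 1760/15.88 = 110.8 kW.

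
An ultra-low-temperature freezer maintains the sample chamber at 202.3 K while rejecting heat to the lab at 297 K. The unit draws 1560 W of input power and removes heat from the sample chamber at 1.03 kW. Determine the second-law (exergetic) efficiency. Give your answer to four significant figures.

0.3091

Converting, Q̇_C = 1.030 kW = 1030 W, so COP_actual = Q̇_C/Ẇ = 1030/1560 = 0.6603.
The reservoir spacing is ΔT = 297 − 202.3 = 94.70 K.
COP_Carnot = T_C/ΔT = 202.30/94.70 = 2.136.
η_II = COP_actual/COP_Carnot = 0.6603/2.136 = 0.3091.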